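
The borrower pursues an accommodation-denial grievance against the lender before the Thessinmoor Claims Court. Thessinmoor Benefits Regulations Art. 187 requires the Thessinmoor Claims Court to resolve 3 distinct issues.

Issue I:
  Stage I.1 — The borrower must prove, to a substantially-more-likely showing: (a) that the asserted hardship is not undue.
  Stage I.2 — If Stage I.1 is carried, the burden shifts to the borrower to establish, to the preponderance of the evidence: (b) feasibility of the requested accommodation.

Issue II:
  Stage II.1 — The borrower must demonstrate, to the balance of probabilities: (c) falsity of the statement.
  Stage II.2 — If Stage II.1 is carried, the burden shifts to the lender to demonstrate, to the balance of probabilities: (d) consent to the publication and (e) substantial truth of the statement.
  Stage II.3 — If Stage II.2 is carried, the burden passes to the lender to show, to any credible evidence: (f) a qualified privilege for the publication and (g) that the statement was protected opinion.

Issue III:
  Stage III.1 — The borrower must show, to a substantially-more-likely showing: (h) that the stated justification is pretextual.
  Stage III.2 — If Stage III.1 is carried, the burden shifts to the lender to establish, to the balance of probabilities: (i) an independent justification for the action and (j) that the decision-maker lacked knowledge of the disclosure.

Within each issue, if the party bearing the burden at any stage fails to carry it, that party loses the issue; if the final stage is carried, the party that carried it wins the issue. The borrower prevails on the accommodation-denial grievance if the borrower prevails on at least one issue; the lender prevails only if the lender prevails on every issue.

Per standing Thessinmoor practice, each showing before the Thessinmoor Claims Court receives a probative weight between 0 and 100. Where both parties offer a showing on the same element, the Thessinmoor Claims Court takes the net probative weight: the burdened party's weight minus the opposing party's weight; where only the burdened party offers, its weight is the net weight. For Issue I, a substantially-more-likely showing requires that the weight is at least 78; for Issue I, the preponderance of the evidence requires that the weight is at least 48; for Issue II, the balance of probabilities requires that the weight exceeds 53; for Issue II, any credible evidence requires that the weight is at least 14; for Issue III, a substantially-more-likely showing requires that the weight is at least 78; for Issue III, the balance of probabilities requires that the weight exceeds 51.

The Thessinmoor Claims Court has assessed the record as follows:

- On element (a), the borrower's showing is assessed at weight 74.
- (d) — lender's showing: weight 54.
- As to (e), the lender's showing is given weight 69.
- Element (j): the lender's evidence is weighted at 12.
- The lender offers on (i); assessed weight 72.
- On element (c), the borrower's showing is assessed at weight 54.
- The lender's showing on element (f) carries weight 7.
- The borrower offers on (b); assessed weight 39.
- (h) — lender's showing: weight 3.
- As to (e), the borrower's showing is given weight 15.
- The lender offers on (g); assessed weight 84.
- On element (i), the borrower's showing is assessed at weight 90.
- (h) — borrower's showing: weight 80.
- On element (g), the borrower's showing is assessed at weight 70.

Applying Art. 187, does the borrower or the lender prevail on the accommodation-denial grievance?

— Issue I —
Stage I.1 — burden on borrower; standard: a substantially-more-likely showing (weight is at least 78).
    (a): 74 < 78 [not met]
  Not every element is met, so the borrower fails to carry Stage I.1.
So the lender prevails on this issue.
— Issue II —
Stage II.1 — burden on borrower; standard: the balance of probabilities (weight exceeds 53).
    (c): 54 > 53 [met]
  All elements met. The burden passes to the lender.
Stage II.2 — burden on lender; standard: the balance of probabilities (weight exceeds 53).
    (d): 54 > 53 [met]
    (e): 69 − 15 = 54 > 53 [met]
  Stage II.2 carried; the burden remains with the lender.
Stage II.3 — burden on lender; standard: any credible evidence (weight is at least 14).
    (f): 7 < 14 [not met]
    (g): 84 − 70 = 14 ≥ 14 [met]
  Stage II.3 not carried; the lender fails its burden.
So the borrower prevails on this issue.
— Issue III —
Stage III.1 (borrower, a substantially-more-likely showing, weight is at least 78): (h) net 80−3=77 < 78 — fails.
  Not every element is met, so the borrower fails to carry Stage III.1.
The lender prevails on this issue.
Per-issue: Issue I → lender; Issue II → borrower; Issue III → lender. The borrower must prevail on at least one issue; overall, the borrower prevails.

borrower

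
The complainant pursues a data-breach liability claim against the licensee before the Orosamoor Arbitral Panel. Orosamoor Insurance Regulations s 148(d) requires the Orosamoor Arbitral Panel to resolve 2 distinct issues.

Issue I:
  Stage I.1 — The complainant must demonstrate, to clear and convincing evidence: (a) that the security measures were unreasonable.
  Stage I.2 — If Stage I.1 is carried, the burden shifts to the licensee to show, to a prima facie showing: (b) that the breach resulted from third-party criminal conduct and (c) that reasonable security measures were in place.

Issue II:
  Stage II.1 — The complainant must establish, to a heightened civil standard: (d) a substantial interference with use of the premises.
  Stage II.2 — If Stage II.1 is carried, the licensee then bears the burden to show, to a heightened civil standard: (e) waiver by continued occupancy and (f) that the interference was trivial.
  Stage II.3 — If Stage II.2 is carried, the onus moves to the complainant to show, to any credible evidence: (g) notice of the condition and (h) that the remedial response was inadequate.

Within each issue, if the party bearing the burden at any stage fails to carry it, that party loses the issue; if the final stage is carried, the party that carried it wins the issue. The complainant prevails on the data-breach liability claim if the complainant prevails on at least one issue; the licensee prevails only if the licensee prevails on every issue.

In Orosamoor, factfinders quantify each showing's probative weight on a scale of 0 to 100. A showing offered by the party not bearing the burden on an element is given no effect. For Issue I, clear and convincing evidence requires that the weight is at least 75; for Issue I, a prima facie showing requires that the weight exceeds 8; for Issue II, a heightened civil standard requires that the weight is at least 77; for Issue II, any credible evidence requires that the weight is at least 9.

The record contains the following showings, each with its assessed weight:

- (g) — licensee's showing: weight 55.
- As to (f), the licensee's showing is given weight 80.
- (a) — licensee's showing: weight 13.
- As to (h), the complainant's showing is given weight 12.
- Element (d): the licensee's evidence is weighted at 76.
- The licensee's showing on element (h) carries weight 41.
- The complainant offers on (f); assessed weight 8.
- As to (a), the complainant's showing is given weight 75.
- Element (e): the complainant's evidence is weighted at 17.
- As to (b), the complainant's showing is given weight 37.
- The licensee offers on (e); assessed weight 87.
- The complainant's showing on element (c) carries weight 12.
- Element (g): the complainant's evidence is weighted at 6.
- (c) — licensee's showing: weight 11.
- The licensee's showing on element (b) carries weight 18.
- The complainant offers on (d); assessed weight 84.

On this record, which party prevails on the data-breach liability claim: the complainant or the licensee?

— Issue I —
Stage I.1 — burden on complainant; standard: clear and convincing evidence (weight is at least 75).
    (a): 75 (licensee's 13 disregarded) ≥ 75 [met]
  All elements met. The burden passes to the licensee.
Stage I.2 — burden on licensee; standard: a prima facie showing (weight exceeds 8).
    (b): 18 (complainant's 37 disregarded) > 8 [met]
    (c): 11 (complainant's 12 disregarded) > 8 [met]
  All elements met at the final stage.
With every stage satisfied, the licensee prevails on this issue.
— Issue II —
Stage II.1 — burden on complainant; standard: a heightened civil standard (weight is at least 77).
    (d): 84 (licensee's 76 disregarded) ≥ 77 [met]
  Stage II.1 carried; the burden shifts to the licensee.
Stage II.2 — burden on licensee; standard: a heightened civil standard (weight is at least 77).
    (e): 87 (complainant's 17 disregarded) ≥ 77 [met]
    (f): 80 (complainant's 8 disregarded) ≥ 77 [met]
  Stage II.2 carried; the burden shifts to the complainant.
Stage II.3 — burden on complainant; standard: any credible evidence (weight is at least 9).
    (g): 6 (licensee's 55 disregarded) < 9 [not met]
    (h): 12 (licensee's 41 disregarded) ≥ 9 [met]
  Not every element is met, so the complainant fails to carry Stage II.3.
The analysis ends at Stage II.3; the licensee prevails on this issue.
Per-issue: Issue I → licensee; Issue II → licensee. The complainant must prevail on at least one issue; overall, the licensee prevails.

licensee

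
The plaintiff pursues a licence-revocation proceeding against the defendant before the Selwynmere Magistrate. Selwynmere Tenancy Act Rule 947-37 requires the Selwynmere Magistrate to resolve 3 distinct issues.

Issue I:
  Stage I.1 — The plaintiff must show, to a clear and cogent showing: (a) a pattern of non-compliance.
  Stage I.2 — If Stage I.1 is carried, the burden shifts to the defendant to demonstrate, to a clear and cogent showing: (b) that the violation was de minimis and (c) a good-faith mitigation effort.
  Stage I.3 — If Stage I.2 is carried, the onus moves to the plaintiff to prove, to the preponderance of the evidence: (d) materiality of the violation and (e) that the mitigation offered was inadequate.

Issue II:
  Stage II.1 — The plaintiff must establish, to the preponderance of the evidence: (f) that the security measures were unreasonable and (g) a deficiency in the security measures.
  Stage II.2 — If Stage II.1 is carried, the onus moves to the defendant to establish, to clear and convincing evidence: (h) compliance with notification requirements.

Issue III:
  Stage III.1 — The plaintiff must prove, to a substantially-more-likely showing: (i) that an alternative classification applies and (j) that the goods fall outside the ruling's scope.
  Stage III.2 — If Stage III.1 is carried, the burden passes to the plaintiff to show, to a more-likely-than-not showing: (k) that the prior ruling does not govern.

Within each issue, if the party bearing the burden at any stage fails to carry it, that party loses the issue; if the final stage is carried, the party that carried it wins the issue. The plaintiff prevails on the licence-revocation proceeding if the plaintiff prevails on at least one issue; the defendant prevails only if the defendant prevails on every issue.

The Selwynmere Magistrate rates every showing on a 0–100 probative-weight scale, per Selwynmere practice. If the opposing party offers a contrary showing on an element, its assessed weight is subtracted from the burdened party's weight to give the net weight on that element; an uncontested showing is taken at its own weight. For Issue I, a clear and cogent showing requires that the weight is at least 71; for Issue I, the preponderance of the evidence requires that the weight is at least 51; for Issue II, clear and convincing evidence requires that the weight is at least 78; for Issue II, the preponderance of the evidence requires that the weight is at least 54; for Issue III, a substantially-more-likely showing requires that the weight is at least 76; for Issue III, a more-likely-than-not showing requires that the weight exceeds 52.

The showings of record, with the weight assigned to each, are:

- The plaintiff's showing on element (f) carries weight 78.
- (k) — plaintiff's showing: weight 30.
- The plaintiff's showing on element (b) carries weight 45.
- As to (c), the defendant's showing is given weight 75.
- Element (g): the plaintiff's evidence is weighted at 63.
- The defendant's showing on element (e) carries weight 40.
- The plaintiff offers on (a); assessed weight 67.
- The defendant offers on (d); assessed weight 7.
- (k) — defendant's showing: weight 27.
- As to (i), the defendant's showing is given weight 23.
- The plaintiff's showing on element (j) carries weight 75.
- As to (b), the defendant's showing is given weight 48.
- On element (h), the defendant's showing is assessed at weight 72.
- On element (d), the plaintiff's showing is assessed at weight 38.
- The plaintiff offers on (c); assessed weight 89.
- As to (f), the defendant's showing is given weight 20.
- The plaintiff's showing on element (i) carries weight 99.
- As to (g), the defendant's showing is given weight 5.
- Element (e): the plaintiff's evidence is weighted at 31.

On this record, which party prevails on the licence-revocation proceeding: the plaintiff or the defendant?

— Issue I —
Stage I.1 (plaintiff, a clear and cogent showing, weight is at least 71): (a) 67 < 71 — fails.
  The plaintiff does not carry Stage I.1.
The defendant prevails on this issue.
— Issue II —
Stage II.1 — burden on plaintiff; standard: the preponderance of the evidence (weight is at least 54).
    (f): 78 − 20 = 58 ≥ 54 [met]
    (g): 63 − 5 = 58 ≥ 54 [met]
  Stage II.1 is satisfied; the onus moves to the defendant.
Stage II.2 — burden on defendant; standard: clear and convincing evidence (weight is at least 78).
    (h): 72 < 78 [not met]
  Stage II.2 not carried; the defendant fails its burden.
So the plaintiff prevails on this issue.
— Issue III —
Stage III.1 (plaintiff, a substantially-more-likely showing, weight is at least 76): (i) net 99−23=76 ≥ 76 — meets; (j) 75 < 76 — fails.
  The plaintiff does not carry Stage III.1.
The analysis ends at Stage III.1; the defendant prevails on this issue.
Per-issue: Issue I → defendant; Issue II → plaintiff; Issue III → defendant. The plaintiff must prevail on at least one issue; overall, the plaintiff prevails.

plaintiff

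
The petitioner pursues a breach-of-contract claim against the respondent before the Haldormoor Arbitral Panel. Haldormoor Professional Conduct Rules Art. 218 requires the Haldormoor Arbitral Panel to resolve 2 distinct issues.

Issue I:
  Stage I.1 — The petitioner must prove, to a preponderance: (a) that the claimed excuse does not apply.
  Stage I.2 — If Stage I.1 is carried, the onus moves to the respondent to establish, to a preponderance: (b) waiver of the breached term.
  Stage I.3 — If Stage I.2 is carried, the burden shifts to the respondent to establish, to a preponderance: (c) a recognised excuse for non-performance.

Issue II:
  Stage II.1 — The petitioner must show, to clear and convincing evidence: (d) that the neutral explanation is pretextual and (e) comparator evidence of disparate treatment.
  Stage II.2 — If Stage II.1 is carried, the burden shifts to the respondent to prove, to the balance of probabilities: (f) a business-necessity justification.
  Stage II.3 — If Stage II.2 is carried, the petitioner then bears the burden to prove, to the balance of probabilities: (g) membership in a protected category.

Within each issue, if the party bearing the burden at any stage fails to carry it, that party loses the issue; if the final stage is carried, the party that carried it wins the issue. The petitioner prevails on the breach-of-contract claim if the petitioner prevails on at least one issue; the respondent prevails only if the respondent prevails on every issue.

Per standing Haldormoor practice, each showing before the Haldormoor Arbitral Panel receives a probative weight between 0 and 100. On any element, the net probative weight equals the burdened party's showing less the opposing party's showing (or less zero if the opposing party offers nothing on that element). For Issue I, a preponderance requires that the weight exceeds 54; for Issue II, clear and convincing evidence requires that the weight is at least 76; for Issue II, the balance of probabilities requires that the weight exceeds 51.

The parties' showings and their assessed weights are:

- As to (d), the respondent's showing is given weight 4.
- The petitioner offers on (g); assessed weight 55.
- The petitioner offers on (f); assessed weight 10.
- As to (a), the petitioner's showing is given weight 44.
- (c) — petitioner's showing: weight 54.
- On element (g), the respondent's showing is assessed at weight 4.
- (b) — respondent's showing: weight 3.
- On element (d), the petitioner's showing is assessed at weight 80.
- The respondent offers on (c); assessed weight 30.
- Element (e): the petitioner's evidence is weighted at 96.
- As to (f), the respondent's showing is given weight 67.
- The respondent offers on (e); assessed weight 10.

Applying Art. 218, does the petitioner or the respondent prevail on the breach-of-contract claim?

respondent

— Issue I —
Stage I.1 (petitioner, a preponderance, weight exceeds 54): (a) 44 ≤ 54 — fails.
  The petitioner does not carry Stage I.1.
The analysis ends at Stage I.1; the respondent prevails on this issue.
— Issue II —
Stage II.1 — burden on petitioner; standard: clear and convincing evidence (weight is at least 76).
    (d): 80 − 4 = 76 ≥ 76 [met]
    (e): 96 − 10 = 86 ≥ 76 [met]
  Stage II.1 carried; the burden shifts to the respondent.
Stage II.2 — burden on respondent; standard: the balance of probabilities (weight exceeds 51).
    (f): 67 − 10 = 57 > 51 [met]
  Stage II.2 carried; the burden shifts to the petitioner.
Stage II.3 — burden on petitioner; standard: the balance of probabilities (weight exceeds 51).
    (g): 55 − 4 = 51 ≤ 51 [not met]
  Stage II.3 not carried; the petitioner fails its burden.
The respondent prevails on this issue.
Per-issue: Issue I → respondent; Issue II → respondent. The petitioner must prevail on at least one issue; overall, the respondent prevails.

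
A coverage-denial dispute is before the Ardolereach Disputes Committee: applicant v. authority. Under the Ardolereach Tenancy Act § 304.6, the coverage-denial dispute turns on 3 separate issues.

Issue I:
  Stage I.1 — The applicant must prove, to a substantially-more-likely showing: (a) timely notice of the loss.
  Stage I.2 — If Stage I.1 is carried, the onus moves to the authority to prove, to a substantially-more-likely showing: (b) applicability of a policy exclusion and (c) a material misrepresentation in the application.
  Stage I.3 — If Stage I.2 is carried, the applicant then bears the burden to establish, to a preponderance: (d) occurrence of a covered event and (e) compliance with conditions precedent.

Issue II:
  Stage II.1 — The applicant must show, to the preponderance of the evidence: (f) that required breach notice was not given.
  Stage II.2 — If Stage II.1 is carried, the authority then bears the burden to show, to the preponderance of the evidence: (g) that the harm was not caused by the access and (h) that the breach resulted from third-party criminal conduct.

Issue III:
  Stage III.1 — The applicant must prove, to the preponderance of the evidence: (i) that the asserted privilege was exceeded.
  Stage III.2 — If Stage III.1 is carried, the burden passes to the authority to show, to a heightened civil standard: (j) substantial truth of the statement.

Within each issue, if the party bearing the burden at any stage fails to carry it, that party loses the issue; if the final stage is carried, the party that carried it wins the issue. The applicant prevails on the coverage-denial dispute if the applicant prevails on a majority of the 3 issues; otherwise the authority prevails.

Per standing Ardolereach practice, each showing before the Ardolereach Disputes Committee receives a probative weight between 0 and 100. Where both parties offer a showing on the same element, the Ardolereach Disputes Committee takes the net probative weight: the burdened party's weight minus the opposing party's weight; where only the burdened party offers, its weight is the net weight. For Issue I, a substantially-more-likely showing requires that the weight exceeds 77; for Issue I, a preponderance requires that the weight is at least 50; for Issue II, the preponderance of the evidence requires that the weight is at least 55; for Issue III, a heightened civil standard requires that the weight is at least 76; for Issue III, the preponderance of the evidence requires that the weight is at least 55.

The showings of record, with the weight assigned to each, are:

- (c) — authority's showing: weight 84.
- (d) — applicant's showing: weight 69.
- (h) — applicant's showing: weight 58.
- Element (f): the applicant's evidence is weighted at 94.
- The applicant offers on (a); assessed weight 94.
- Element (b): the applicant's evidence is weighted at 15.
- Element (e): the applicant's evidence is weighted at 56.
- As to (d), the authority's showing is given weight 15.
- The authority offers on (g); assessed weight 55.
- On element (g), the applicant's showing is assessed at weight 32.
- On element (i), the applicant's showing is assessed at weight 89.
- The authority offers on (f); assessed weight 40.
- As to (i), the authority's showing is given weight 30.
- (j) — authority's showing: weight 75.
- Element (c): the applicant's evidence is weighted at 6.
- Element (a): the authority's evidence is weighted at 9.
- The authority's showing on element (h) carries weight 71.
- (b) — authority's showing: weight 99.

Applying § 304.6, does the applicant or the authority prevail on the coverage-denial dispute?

— Issue I —
At Stage I.1 the applicant must meet a substantially-more-likely showing (weight exceeds 77): on (a) the weight is 94 less the opposing 9 gives net 85, which does exceed 77, so (a) meets the standard.
  Stage I.1 carried; the burden shifts to the authority.
At Stage I.2 the authority must meet a substantially-more-likely showing (weight exceeds 77): on (b) the weight is 99 less the opposing 15 gives net 84, > 77, so (b) meets the standard; on (c) the weight is 84 less the opposing 6 gives net 78, which does exceed 77, so (c) meets the standard.
  Stage I.2 is satisfied; the onus moves to the applicant.
At Stage I.3 the applicant must meet a preponderance (weight is at least 50): on (d) the weight is 69 less the opposing 15 gives net 54, which does reach 50, so (d) meets the standard; on (e) the weight is 56, which does reach 50, so (e) meets the standard.
  All elements met at the final stage.
With every stage satisfied, the applicant prevails on this issue.
— Issue II —
Stage II.1 — burden on applicant; standard: the preponderance of the evidence (weight is at least 55).
    (f): 94 − 40 = 54 < 55 [not met]
  Stage II.1 not carried; the applicant fails its burden.
The analysis ends at Stage II.1; the authority prevails on this issue.
— Issue III —
At Stage III.1 the applicant must meet the preponderance of the evidence (weight is at least 55): on (i) the weight is 89 less the opposing 30 gives net 59, which does reach 55, so (i) meets the standard.
  All elements met. The burden passes to the authority.
At Stage III.2 the authority must meet a heightened civil standard (weight is at least 76): on (j) the weight is 75, which does not reach 76, so (j) does not meet the standard.
  Not every element is met, so the authority fails to carry Stage III.2.
So the applicant prevails on this issue.
Per-issue: Issue I → applicant; Issue II → authority; Issue III → applicant. The applicant must prevail on a majority of issues; overall, the applicant prevails.

applicant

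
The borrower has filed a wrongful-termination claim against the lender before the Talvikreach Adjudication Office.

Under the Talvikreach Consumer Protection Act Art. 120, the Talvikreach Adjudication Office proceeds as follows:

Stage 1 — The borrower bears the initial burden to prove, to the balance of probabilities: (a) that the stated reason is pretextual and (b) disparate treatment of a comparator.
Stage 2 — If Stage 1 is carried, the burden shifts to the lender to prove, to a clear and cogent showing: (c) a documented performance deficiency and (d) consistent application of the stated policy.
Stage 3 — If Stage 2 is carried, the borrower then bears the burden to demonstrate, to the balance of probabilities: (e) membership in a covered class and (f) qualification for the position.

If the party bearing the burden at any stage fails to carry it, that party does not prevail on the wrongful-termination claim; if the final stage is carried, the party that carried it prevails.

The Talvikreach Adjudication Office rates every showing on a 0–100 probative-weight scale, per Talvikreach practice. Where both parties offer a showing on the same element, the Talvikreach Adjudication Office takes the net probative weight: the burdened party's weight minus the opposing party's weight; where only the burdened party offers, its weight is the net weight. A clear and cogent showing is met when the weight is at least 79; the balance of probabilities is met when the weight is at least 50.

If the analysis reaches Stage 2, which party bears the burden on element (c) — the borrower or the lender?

lender

Stage 2's rule assigns the burden to the lender (to a clear and cogent showing).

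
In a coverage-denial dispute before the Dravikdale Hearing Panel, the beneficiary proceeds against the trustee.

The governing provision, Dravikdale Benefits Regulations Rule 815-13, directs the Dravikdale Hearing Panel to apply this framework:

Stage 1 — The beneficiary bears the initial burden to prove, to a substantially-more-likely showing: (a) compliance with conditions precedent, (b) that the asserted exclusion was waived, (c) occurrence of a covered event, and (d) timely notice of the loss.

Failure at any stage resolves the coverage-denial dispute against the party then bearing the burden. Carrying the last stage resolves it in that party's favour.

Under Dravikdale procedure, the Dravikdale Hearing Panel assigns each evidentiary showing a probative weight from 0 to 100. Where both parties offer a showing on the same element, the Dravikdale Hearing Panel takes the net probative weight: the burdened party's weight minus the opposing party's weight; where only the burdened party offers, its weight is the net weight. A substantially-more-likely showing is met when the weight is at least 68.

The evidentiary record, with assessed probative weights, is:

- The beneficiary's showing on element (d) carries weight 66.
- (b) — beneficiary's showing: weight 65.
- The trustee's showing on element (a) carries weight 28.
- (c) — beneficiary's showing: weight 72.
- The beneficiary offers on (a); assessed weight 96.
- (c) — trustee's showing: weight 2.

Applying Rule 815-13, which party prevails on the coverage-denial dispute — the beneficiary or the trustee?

Stage 1 — burden on beneficiary; standard: a substantially-more-likely showing (weight is at least 68).
    (a): 96 − 28 = 68 ≥ 68 [met]
    (b): 65 < 68 [not met]
    (c): 72 − 2 = 70 ≥ 68 [met]
    (d): 66 < 68 [not met]
  The beneficiary does not carry Stage 1.
The trustee prevails.

trustee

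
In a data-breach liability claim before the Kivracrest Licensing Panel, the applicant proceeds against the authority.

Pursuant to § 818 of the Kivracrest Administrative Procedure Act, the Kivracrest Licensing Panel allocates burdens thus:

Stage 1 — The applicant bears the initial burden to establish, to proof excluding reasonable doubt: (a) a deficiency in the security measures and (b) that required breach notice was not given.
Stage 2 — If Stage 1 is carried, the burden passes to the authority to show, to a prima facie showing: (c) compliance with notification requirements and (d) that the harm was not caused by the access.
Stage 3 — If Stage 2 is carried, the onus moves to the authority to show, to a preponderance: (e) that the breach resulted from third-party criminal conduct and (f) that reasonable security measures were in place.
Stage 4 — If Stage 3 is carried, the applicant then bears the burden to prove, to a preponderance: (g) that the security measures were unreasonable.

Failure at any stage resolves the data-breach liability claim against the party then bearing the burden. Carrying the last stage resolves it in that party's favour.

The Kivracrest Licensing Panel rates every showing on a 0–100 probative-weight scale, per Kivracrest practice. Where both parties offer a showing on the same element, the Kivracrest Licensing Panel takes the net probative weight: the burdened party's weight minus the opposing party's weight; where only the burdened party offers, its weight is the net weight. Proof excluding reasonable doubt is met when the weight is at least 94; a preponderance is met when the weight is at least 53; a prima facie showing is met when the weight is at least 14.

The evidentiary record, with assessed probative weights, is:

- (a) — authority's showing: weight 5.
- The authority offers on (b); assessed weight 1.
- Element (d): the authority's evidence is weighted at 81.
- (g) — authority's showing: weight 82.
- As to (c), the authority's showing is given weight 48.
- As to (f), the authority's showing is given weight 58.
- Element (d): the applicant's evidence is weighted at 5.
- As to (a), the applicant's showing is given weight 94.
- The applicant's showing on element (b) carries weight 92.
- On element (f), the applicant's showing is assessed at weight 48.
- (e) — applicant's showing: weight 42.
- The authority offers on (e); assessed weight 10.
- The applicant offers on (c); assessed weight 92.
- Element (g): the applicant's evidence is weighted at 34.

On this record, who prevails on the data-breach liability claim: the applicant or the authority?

Stage 1 (applicant, proof excluding reasonable doubt, weight is at least 94): (a) net 94−5=89 < 94 — fails; (b) net 92−1=91 < 94 — fails.
  Not every element is met, so the applicant fails to carry Stage 1.
The authority prevails.

authority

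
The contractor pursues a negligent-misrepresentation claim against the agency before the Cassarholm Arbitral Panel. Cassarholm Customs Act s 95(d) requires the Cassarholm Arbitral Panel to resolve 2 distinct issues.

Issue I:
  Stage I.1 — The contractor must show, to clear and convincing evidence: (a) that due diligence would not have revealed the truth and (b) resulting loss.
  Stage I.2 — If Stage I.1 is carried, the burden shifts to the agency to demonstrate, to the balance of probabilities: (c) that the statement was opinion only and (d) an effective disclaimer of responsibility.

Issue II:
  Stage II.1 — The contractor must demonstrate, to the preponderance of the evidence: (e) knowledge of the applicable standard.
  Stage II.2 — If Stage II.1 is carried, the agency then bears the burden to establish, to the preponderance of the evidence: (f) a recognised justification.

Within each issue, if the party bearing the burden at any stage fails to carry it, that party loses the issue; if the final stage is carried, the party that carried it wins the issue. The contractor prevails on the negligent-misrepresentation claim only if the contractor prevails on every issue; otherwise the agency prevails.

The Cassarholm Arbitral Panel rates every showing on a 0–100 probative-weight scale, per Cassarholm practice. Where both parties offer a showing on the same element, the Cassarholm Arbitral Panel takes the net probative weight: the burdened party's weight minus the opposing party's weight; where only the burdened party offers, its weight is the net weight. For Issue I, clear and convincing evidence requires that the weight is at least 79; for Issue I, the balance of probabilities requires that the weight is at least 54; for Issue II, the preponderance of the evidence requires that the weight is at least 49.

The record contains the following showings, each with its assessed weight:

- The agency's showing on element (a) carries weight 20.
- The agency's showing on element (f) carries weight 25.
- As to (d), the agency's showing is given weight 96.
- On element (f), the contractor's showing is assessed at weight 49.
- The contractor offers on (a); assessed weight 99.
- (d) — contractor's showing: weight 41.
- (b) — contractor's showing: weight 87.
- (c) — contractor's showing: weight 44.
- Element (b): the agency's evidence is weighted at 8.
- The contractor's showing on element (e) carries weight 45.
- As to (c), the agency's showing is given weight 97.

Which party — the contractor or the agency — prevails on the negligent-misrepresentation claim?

agency

— Issue I —
Stage I.1 — burden on contractor; standard: clear and convincing evidence (weight is at least 79).
    (a): 99 − 20 = 79 ≥ 79 [met]
    (b): 87 − 8 = 79 ≥ 79 [met]
  Stage I.1 carried; the burden shifts to the agency.
Stage I.2 — burden on agency; standard: the balance of probabilities (weight is at least 54).
    (c): 97 − 44 = 53 < 54 [not met]
    (d): 96 − 41 = 55 ≥ 54 [met]
  The agency does not carry Stage I.2.
The analysis ends at Stage I.2; the contractor prevails on this issue.
— Issue II —
Stage II.1 (contractor, the preponderance of the evidence, weight is at least 49): (e) 45 < 49 — fails.
  Not every element is met, so the contractor fails to carry Stage II.1.
The agency prevails on this issue.
Per-issue: Issue I → contractor; Issue II → agency. The contractor must prevail on every issue; overall, the agency prevails.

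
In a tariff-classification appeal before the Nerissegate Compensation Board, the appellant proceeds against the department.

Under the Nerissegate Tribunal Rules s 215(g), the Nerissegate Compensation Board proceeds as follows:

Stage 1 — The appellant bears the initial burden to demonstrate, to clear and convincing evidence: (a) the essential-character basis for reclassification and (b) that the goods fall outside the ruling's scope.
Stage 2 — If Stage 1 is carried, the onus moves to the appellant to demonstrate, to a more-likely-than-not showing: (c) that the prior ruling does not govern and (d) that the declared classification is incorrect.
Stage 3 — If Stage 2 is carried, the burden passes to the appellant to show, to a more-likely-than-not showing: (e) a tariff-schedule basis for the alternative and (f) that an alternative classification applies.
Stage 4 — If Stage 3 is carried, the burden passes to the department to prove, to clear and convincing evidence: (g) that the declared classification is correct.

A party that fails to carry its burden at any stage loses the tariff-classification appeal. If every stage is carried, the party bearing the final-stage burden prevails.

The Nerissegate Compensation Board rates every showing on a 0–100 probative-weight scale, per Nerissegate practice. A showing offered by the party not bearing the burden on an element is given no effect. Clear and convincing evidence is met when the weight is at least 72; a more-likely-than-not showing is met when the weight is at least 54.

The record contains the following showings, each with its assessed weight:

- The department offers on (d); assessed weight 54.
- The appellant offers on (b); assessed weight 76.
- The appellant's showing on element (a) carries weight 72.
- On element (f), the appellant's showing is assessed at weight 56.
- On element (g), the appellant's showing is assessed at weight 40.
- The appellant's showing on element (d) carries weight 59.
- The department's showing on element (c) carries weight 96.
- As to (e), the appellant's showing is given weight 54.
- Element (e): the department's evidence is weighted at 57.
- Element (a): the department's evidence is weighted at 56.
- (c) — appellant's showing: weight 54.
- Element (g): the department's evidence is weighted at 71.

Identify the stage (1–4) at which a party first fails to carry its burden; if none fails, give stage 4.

Stage 1 (appellant, clear and convincing evidence, weight is at least 72): (a) 72 (department's 56 disregarded) ≥ 72 — meets; (b) 76 ≥ 72 — meets.
  All elements met. The appellant retains the burden for Stage 2.
Stage 2 (appellant, a more-likely-than-not showing, weight is at least 54): (c) 54 (department's 96 disregarded) ≥ 54 — meets; (d) 59 (department's 54 disregarded) ≥ 54 — meets.
  Stage 2 is satisfied; the appellant continues to bear the burden.
Stage 3 (appellant, a more-likely-than-not showing, weight is at least 54): (e) 54 (department's 57 disregarded) ≥ 54 — meets; (f) 56 ≥ 54 — meets.
  Stage 3 carried; the burden shifts to the department.
Stage 4 (department, clear and convincing evidence, weight is at least 72): (g) 71 (appellant's 40 disregarded) < 72 — fails.
  The department does not carry Stage 4.
The analysis ends at Stage 4; the appellant prevails.

stage 4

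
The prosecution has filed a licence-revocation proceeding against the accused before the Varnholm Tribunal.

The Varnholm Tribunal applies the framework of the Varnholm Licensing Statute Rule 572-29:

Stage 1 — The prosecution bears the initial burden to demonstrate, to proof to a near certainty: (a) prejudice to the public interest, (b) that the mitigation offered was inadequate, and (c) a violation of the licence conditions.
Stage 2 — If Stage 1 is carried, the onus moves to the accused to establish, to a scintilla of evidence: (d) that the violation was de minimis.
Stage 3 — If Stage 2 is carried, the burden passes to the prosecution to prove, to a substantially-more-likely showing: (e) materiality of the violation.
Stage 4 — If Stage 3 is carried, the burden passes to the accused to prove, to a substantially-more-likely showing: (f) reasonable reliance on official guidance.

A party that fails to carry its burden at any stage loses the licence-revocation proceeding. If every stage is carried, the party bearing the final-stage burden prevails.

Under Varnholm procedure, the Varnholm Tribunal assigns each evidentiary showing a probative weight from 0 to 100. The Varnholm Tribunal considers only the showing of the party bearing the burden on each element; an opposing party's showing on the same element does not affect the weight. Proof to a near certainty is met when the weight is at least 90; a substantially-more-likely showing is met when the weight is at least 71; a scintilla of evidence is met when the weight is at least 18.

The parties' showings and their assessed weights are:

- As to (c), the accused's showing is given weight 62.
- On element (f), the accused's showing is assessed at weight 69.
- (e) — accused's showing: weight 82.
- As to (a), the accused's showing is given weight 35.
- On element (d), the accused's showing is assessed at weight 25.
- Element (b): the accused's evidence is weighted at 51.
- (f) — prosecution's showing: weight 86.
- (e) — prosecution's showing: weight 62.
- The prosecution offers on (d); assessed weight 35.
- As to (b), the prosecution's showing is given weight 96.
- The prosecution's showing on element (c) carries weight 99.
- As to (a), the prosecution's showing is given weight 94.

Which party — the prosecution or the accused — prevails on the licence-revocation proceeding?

accused

At Stage 1 the prosecution must meet proof to a near certainty (weight is at least 90): on (a) the weight is 94 (the accused's 35 is given no effect), which does reach 90, so (a) meets the standard; on (b) the weight is 96 (the accused's 51 is given no effect), ≥ 90, so (b) meets the standard; on (c) the weight is 99 (the accused's 62 is given no effect), ≥ 90, so (c) meets the standard.
  The prosecution carries Stage 1; the accused now bears the burden.
At Stage 2 the accused must meet a scintilla of evidence (weight is at least 18): on (d) the weight is 25 (the prosecution's 35 is given no effect), ≥ 18, so (d) meets the standard.
  Stage 2 carried; the burden shifts to the prosecution.
At Stage 3 the prosecution must meet a substantially-more-likely showing (weight is at least 71): on (e) the weight is 62 (the accused's 82 is given no effect), which does not reach 71, so (e) does not meet the standard.
  Stage 3 not carried; the prosecution fails its burden.
So the accused prevails.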